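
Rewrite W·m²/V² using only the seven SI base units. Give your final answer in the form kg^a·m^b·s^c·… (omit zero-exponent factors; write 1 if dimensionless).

kg⁻¹·s³·A²

W = kg·m²·s⁻³.
V = kg·m²·s⁻³·A⁻¹.
So V⁻² = kg⁻²·m⁻⁴·s⁶·A².
Combining: W·m²·V⁻² = (kg·m²·s⁻³) · m² · (kg⁻²·m⁻⁴·s⁶·A²) = kg⁻¹·s³·A².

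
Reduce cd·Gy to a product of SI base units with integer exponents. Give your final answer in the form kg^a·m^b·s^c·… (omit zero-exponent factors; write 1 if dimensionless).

Gy = m²·s⁻².
Combining: cd·Gy = cd · (m²·s⁻²) = m²·s⁻²·cd.

m²·s⁻²·cd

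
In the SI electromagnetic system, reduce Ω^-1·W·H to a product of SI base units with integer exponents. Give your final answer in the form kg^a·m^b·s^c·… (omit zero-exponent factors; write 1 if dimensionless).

Ω = V/A (resistance = voltage per current),
    = kg·m²·s⁻³·A⁻².
So Ω⁻¹ = kg⁻¹·m⁻²·s³·A².
W = J/s (power = energy per time),
    = kg·m²·s⁻³.
H = Wb/A (inductance = flux per current),
    = kg·m²·s⁻²·A⁻².
Combining: Ω⁻¹·W·H = (kg⁻¹·m⁻²·s³·A²) · (kg·m²·s⁻³) · (kg·m²·s⁻²·A⁻²) = kg·m²·s⁻².

kg·m²·s⁻²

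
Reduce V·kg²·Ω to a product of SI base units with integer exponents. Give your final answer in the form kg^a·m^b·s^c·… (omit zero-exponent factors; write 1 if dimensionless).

kg⁴·m⁴·s⁻⁶·A⁻³

V = W/A (potential = power per current),
    = kg·m²·s⁻³·A⁻¹.
Ω = V/A (resistance = voltage per current),
    = kg·m²·s⁻³·A⁻².
Combining: V·kg²·Ω = (kg·m²·s⁻³·A⁻¹) · kg² · (kg·m²·s⁻³·A⁻²) = kg⁴·m⁴·s⁻⁶·A⁻³.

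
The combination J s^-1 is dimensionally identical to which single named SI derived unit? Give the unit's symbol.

W

J = kg·m²·s⁻².
Combining: J·s⁻¹ = (kg·m²·s⁻²) · s⁻¹ = kg·m²·s⁻³.
kg·m²·s⁻³ is the base-SI form of the watt.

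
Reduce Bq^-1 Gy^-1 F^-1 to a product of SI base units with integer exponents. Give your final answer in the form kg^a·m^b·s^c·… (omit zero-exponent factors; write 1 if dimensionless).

Bq = 1/s = s⁻¹ (activity is decays per second).
So Bq⁻¹ = s.
Gy = J/kg (absorbed dose = energy per mass),
    = m²·s⁻².
So Gy⁻¹ = m⁻²·s².
F = C/V (capacitance = charge per voltage),
    = A·s/(kg·m²·s⁻³·A⁻¹) (substituting C and V),
    = kg⁻¹·m⁻²·s⁴·A².
So F⁻¹ = kg·m²·s⁻⁴·A⁻².
Combining: Bq⁻¹·Gy⁻¹·F⁻¹ = s · (m⁻²·s²) · (kg·m²·s⁻⁴·A⁻²) = kg·s⁻¹·A⁻².

kg·s⁻¹·A⁻²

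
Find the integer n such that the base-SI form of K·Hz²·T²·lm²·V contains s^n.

Hz = s⁻¹.
So Hz² = s⁻².
T = kg·s⁻²·A⁻¹.
So T² = kg²·s⁻⁴·A⁻².
lm = cd.
So lm² = cd².
V = kg·m²·s⁻³·A⁻¹.
Combining: K·Hz²·T²·lm²·V = K · s⁻² · (kg²·s⁻⁴·A⁻²) · cd² · (kg·m²·s⁻³·A⁻¹) = kg³·m²·s⁻⁹·A⁻³·K·cd².
The exponent of s is -9.

-9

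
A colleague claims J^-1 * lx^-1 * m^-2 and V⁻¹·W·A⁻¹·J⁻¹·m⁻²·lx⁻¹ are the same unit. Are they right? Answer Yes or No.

Yes

Left side:
  J = N·m (work = force × distance),
      = kg·m²·s⁻².
  So J⁻¹ = kg⁻¹·m⁻²·s².
  lx = lm/m² (illuminance = luminous flux per area),
      = m⁻²·cd.
  So lx⁻¹ = m²·cd⁻¹.
  Combining: J⁻¹·lx⁻¹·m⁻² = (kg⁻¹·m⁻²·s²) · (m²·cd⁻¹) · m⁻² = kg⁻¹·m⁻²·s²·cd⁻¹.
Right side:
  V = W/A (potential = power per current),
      = kg·m²·s⁻³·A⁻¹.
  So V⁻¹ = kg⁻¹·m⁻²·s³·A.
  W = J/s (power = energy per time),
      = kg·m²·s⁻³.
  J = N·m (work = force × distance),
      = kg·m²·s⁻².
  So J⁻¹ = kg⁻¹·m⁻²·s².
  lx = lm/m² (illuminance = luminous flux per area),
      = m⁻²·cd.
  So lx⁻¹ = m²·cd⁻¹.
  Combining: V⁻¹·W·A⁻¹·J⁻¹·m⁻²·lx⁻¹ = (kg⁻¹·m⁻²·s³·A) · (kg·m²·s⁻³) · A⁻¹ · (kg⁻¹·m⁻²·s²) · m⁻² · (m²·cd⁻¹) = kg⁻¹·m⁻²·s²·cd⁻¹.
Both reduce to kg⁻¹·m⁻²·s²·cd⁻¹.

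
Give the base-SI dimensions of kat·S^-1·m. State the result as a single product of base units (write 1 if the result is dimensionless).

kg·m³·s⁻⁴·A⁻²·mol

kat = mol/s = s⁻¹·mol (catalytic activity).
S = 1/Ω (conductance is reciprocal resistance),
    = kg⁻¹·m⁻²·s³·A².
So S⁻¹ = kg·m²·s⁻³·A⁻².
Combining: kat·S⁻¹·m = (s⁻¹·mol) · (kg·m²·s⁻³·A⁻²) · m = kg·m³·s⁻⁴·A⁻²·mol.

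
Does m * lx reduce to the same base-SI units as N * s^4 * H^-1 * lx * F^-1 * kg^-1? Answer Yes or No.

Left side:
  lx = m⁻²·cd.
  Combining: m·lx = m · (m⁻²·cd) = m⁻¹·cd.
Right side:
  N = kg·m·s⁻².
  H = kg·m²·s⁻²·A⁻².
  So H⁻¹ = kg⁻¹·m⁻²·s²·A².
  lx = m⁻²·cd.
  F = kg⁻¹·m⁻²·s⁴·A².
  So F⁻¹ = kg·m²·s⁻⁴·A⁻².
  Combining: N·s⁴·H⁻¹·lx·F⁻¹·kg⁻¹ = (kg·m·s⁻²) · s⁴ · (kg⁻¹·m⁻²·s²·A²) · (m⁻²·cd) · (kg·m²·s⁻⁴·A⁻²) · kg⁻¹ = m⁻¹·cd.
Both reduce to m⁻¹·cd.

Yes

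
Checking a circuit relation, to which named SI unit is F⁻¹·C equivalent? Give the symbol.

V

F = C/V (capacitance = charge per voltage),
    = A·s/(kg·m²·s⁻³·A⁻¹) (substituting C and V),
    = kg⁻¹·m⁻²·s⁴·A².
So F⁻¹ = kg·m²·s⁻⁴·A⁻².
C = A·s = s·A (charge = current × time).
Combining: F⁻¹·C = (kg·m²·s⁻⁴·A⁻²) · (s·A) = kg·m²·s⁻³·A⁻¹.
kg·m²·s⁻³·A⁻¹ is the base-SI form of the volt.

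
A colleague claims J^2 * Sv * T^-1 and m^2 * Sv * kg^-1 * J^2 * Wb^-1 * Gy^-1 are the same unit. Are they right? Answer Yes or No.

Left side:
  J = N·m (work = force × distance),
      = kg·m²·s⁻².
  So J² = kg²·m⁴·s⁻⁴.
  Sv = J/kg (equivalent dose = energy per mass),
      = m²·s⁻².
  T = Wb/m² (flux density = flux per area),
      = kg·s⁻²·A⁻¹.
  So T⁻¹ = kg⁻¹·s²·A.
  Combining: J²·Sv·T⁻¹ = (kg²·m⁴·s⁻⁴) · (m²·s⁻²) · (kg⁻¹·s²·A) = kg·m⁶·s⁻⁴·A.
Right side:
  Sv = J/kg (equivalent dose = energy per mass),
      = m²·s⁻².
  J = N·m (work = force × distance),
      = kg·m²·s⁻².
  So J² = kg²·m⁴·s⁻⁴.
  Wb = V·s (flux: a volt is a weber per second),
      = kg·m²·s⁻²·A⁻¹.
  So Wb⁻¹ = kg⁻¹·m⁻²·s²·A.
  Gy = J/kg (absorbed dose = energy per mass),
      = m²·s⁻².
  So Gy⁻¹ = m⁻²·s².
  Combining: m²·Sv·kg⁻¹·J²·Wb⁻¹·Gy⁻¹ = m² · (m²·s⁻²) · kg⁻¹ · (kg²·m⁴·s⁻⁴) · (kg⁻¹·m⁻²·s²·A) · (m⁻²·s²) = m⁴·s⁻²·A.
Left is kg·m⁶·s⁻⁴·A; right is m⁴·s⁻²·A — different.

No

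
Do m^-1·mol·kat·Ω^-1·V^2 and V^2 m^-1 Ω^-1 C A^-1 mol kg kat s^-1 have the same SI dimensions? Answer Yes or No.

Left side:
  kat = mol/s = s⁻¹·mol (catalytic activity).
  Ω = V/A (resistance = voltage per current),
      = kg·m²·s⁻³·A⁻².
  So Ω⁻¹ = kg⁻¹·m⁻²·s³·A².
  V = W/A (potential = power per current),
      = kg·m²·s⁻³·A⁻¹.
  So V² = kg²·m⁴·s⁻⁶·A⁻².
  Combining: m⁻¹·mol·kat·Ω⁻¹·V² = m⁻¹ · mol · (s⁻¹·mol) · (kg⁻¹·m⁻²·s³·A²) · (kg²·m⁴·s⁻⁶·A⁻²) = kg·m·s⁻⁴·mol².
Right side:
  V = kg·m²·s⁻³·A⁻¹.
  So V² = kg²·m⁴·s⁻⁶·A⁻².
  Ω = kg·m²·s⁻³·A⁻².
  So Ω⁻¹ = kg⁻¹·m⁻²·s³·A².
  C = s·A.
  kat = s⁻¹·mol.
  Combining: V²·m⁻¹·Ω⁻¹·C·A⁻¹·mol·kg·kat·s⁻¹ = (kg²·m⁴·s⁻⁶·A⁻²) · m⁻¹ · (kg⁻¹·m⁻²·s³·A²) · (s·A) · A⁻¹ · mol · kg · (s⁻¹·mol) · s⁻¹ = kg²·m·s⁻⁴·mol².
Left is kg·m·s⁻⁴·mol²; right is kg²·m·s⁻⁴·mol² — different.

No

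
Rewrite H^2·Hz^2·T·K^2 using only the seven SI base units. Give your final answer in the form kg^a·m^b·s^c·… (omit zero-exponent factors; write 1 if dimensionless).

H = Wb/A (inductance = flux per current),
    = kg·m²·s⁻²·A⁻².
So H² = kg²·m⁴·s⁻⁴·A⁻⁴.
Hz = 1/s = s⁻¹ (frequency is cycles per second).
So Hz² = s⁻².
T = Wb/m² (flux density = flux per area),
    = kg·s⁻²·A⁻¹.
Combining: H²·Hz²·T·K² = (kg²·m⁴·s⁻⁴·A⁻⁴) · s⁻² · (kg·s⁻²·A⁻¹) · K² = kg³·m⁴·s⁻⁸·A⁻⁵·K².

kg³·m⁴·s⁻⁸·A⁻⁵·K²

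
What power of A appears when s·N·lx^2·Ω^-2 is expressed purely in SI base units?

N = kg·m·s⁻².
lx = m⁻²·cd.
So lx² = m⁻⁴·cd².
Ω = kg·m²·s⁻³·A⁻².
So Ω⁻² = kg⁻²·m⁻⁴·s⁶·A⁴.
Combining: s·N·lx²·Ω⁻² = s · (kg·m·s⁻²) · (m⁻⁴·cd²) · (kg⁻²·m⁻⁴·s⁶·A⁴) = kg⁻¹·m⁻⁷·s⁵·A⁴·cd².
The exponent of A is 4.

4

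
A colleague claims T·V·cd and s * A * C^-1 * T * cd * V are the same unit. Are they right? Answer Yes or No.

Yes

Left side:
  T = Wb/m² (flux density = flux per area),
      = kg·s⁻²·A⁻¹.
  V = W/A (potential = power per current),
      = kg·m²·s⁻³·A⁻¹.
  Combining: T·V·cd = (kg·s⁻²·A⁻¹) · (kg·m²·s⁻³·A⁻¹) · cd = kg²·m²·s⁻⁵·A⁻²·cd.
Right side:
  C = A·s = s·A (charge = current × time).
  So C⁻¹ = s⁻¹·A⁻¹.
  T = Wb/m² (flux density = flux per area),
      = kg·s⁻²·A⁻¹.
  V = W/A (potential = power per current),
      = kg·m²·s⁻³·A⁻¹.
  Combining: s·A·C⁻¹·T·cd·V = s · A · (s⁻¹·A⁻¹) · (kg·s⁻²·A⁻¹) · cd · (kg·m²·s⁻³·A⁻¹) = kg²·m²·s⁻⁵·A⁻²·cd.
Both reduce to kg²·m²·s⁻⁵·A⁻²·cd.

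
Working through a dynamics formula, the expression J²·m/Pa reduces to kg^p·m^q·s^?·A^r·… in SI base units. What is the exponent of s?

J = N·m (work = force × distance),
    = kg·m²·s⁻².
So J² = kg²·m⁴·s⁻⁴.
Pa = N/m² (pressure = force per area),
    = kg·m⁻¹·s⁻².
So Pa⁻¹ = kg⁻¹·m·s².
Combining: J²·m·Pa⁻¹ = (kg²·m⁴·s⁻⁴) · m · (kg⁻¹·m·s²) = kg·m⁶·s⁻².
The exponent of s is -2.

-2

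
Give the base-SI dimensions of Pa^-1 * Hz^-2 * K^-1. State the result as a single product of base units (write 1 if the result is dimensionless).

kg⁻¹·m·s⁴·K⁻¹

Pa = N/m² (pressure = force per area),
    = kg·m⁻¹·s⁻².
So Pa⁻¹ = kg⁻¹·m·s².
Hz = 1/s = s⁻¹ (frequency is cycles per second).
So Hz⁻² = s².
Combining: Pa⁻¹·Hz⁻²·K⁻¹ = (kg⁻¹·m·s²) · s² · K⁻¹ = kg⁻¹·m·s⁴·K⁻¹.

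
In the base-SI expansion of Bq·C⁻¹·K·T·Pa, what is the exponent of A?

Bq = 1/s = s⁻¹ (activity is decays per second).
C = A·s = s·A (charge = current × time).
So C⁻¹ = s⁻¹·A⁻¹.
T = Wb/m² (flux density = flux per area),
    = kg·s⁻²·A⁻¹.
Pa = N/m² (pressure = force per area),
    = kg·m⁻¹·s⁻².
Combining: Bq·C⁻¹·K·T·Pa = s⁻¹ · (s⁻¹·A⁻¹) · K · (kg·s⁻²·A⁻¹) · (kg·m⁻¹·s⁻²) = kg²·m⁻¹·s⁻⁶·A⁻²·K.
The exponent of A is -2.

-2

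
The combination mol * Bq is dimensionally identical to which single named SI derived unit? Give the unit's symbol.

kat

Bq = s⁻¹.
Combining: mol·Bq = mol · s⁻¹ = s⁻¹·mol.
s⁻¹·mol is the base-SI form of the katal.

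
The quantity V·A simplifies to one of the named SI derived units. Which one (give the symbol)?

V = W/A (potential = power per current),
    = kg·m²·s⁻³·A⁻¹.
Combining: V·A = (kg·m²·s⁻³·A⁻¹) · A = kg·m²·s⁻³.
kg·m²·s⁻³ is the base-SI form of the watt.

W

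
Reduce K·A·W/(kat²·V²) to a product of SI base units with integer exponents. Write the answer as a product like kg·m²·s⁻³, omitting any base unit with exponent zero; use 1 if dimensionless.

kat = mol/s = s⁻¹·mol (catalytic activity).
So kat⁻² = s²·mol⁻².
V = W/A (potential = power per current),
    = kg·m²·s⁻³·A⁻¹.
So V⁻² = kg⁻²·m⁻⁴·s⁶·A².
W = J/s (power = energy per time),
    = kg·m²·s⁻³.
Combining: kat⁻²·K·V⁻²·A·W = (s²·mol⁻²) · K · (kg⁻²·m⁻⁴·s⁶·A²) · A · (kg·m²·s⁻³) = kg⁻¹·m⁻²·s⁵·A³·K·mol⁻².

kg⁻¹·m⁻²·s⁵·A³·K·mol⁻²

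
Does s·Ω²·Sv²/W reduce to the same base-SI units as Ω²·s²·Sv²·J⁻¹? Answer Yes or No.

Left side:
  W = kg·m²·s⁻³.
  So W⁻¹ = kg⁻¹·m⁻²·s³.
  Ω = kg·m²·s⁻³·A⁻².
  So Ω² = kg²·m⁴·s⁻⁶·A⁻⁴.
  Sv = m²·s⁻².
  So Sv² = m⁴·s⁻⁴.
  Combining: s·W⁻¹·Ω²·Sv² = s · (kg⁻¹·m⁻²·s³) · (kg²·m⁴·s⁻⁶·A⁻⁴) · (m⁴·s⁻⁴) = kg·m⁶·s⁻⁶·A⁻⁴.
Right side:
  Ω = V/A (resistance = voltage per current),
      = kg·m²·s⁻³·A⁻².
  So Ω² = kg²·m⁴·s⁻⁶·A⁻⁴.
  Sv = J/kg (equivalent dose = energy per mass),
      = m²·s⁻².
  So Sv² = m⁴·s⁻⁴.
  J = N·m (work = force × distance),
      = kg·m²·s⁻².
  So J⁻¹ = kg⁻¹·m⁻²·s².
  Combining: Ω²·s²·Sv²·J⁻¹ = (kg²·m⁴·s⁻⁶·A⁻⁴) · s² · (m⁴·s⁻⁴) · (kg⁻¹·m⁻²·s²) = kg·m⁶·s⁻⁶·A⁻⁴.
Both reduce to kg·m⁶·s⁻⁶·A⁻⁴.

Yes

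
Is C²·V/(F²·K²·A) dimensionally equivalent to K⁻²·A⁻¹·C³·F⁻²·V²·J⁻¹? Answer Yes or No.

Yes

Left side:
  F = C/V (capacitance = charge per voltage),
      = A·s/(kg·m²·s⁻³·A⁻¹) (substituting C and V),
      = kg⁻¹·m⁻²·s⁴·A².
  So F⁻² = kg²·m⁴·s⁻⁸·A⁻⁴.
  C = A·s = s·A (charge = current × time).
  So C² = s²·A².
  V = W/A (potential = power per current),
      = kg·m²·s⁻³·A⁻¹.
  Combining: F⁻²·K⁻²·C²·A⁻¹·V = (kg²·m⁴·s⁻⁸·A⁻⁴) · K⁻² · (s²·A²) · A⁻¹ · (kg·m²·s⁻³·A⁻¹) = kg³·m⁶·s⁻⁹·A⁻⁴·K⁻².
Right side:
  C = s·A.
  So C³ = s³·A³.
  F = kg⁻¹·m⁻²·s⁴·A².
  So F⁻² = kg²·m⁴·s⁻⁸·A⁻⁴.
  V = kg·m²·s⁻³·A⁻¹.
  So V² = kg²·m⁴·s⁻⁶·A⁻².
  J = kg·m²·s⁻².
  So J⁻¹ = kg⁻¹·m⁻²·s².
  Combining: K⁻²·A⁻¹·C³·F⁻²·V²·J⁻¹ = K⁻² · A⁻¹ · (s³·A³) · (kg²·m⁴·s⁻⁸·A⁻⁴) · (kg²·m⁴·s⁻⁶·A⁻²) · (kg⁻¹·m⁻²·s²) = kg³·m⁶·s⁻⁹·A⁻⁴·K⁻².
Both reduce to kg³·m⁶·s⁻⁹·A⁻⁴·K⁻².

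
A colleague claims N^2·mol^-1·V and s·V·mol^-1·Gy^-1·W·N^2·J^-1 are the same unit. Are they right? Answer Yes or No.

Left side:
  N = kg·m/s² = kg·m·s⁻² (force = mass × acceleration).
  So N² = kg²·m²·s⁻⁴.
  V = W/A (potential = power per current),
      = kg·m²·s⁻³·A⁻¹.
  Combining: N²·mol⁻¹·V = (kg²·m²·s⁻⁴) · mol⁻¹ · (kg·m²·s⁻³·A⁻¹) = kg³·m⁴·s⁻⁷·A⁻¹·mol⁻¹.
Right side:
  V = kg·m²·s⁻³·A⁻¹.
  Gy = m²·s⁻².
  So Gy⁻¹ = m⁻²·s².
  W = kg·m²·s⁻³.
  N = kg·m·s⁻².
  So N² = kg²·m²·s⁻⁴.
  J = kg·m²·s⁻².
  So J⁻¹ = kg⁻¹·m⁻²·s².
  Combining: s·V·mol⁻¹·Gy⁻¹·W·N²·J⁻¹ = s · (kg·m²·s⁻³·A⁻¹) · mol⁻¹ · (m⁻²·s²) · (kg·m²·s⁻³) · (kg²·m²·s⁻⁴) · (kg⁻¹·m⁻²·s²) = kg³·m²·s⁻⁵·A⁻¹·mol⁻¹.
Left is kg³·m⁴·s⁻⁷·A⁻¹·mol⁻¹; right is kg³·m²·s⁻⁵·A⁻¹·mol⁻¹ — different.

No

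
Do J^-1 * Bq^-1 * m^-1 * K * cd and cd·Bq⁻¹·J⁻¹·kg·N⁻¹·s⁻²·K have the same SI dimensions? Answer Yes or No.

Left side:
  J = kg·m²·s⁻².
  So J⁻¹ = kg⁻¹·m⁻²·s².
  Bq = s⁻¹.
  So Bq⁻¹ = s.
  Combining: J⁻¹·Bq⁻¹·m⁻¹·K·cd = (kg⁻¹·m⁻²·s²) · s · m⁻¹ · K · cd = kg⁻¹·m⁻³·s³·K·cd.
Right side:
  Bq = s⁻¹.
  So Bq⁻¹ = s.
  J = kg·m²·s⁻².
  So J⁻¹ = kg⁻¹·m⁻²·s².
  N = kg·m·s⁻².
  So N⁻¹ = kg⁻¹·m⁻¹·s².
  Combining: cd·Bq⁻¹·J⁻¹·kg·N⁻¹·s⁻²·K = cd · s · (kg⁻¹·m⁻²·s²) · kg · (kg⁻¹·m⁻¹·s²) · s⁻² · K = kg⁻¹·m⁻³·s³·K·cd.
Both reduce to kg⁻¹·m⁻³·s³·K·cd.

Yes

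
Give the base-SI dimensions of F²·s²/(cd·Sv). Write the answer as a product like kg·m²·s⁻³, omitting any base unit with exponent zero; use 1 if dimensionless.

kg⁻²·m⁻⁶·s¹²·A⁴·cd⁻¹

F = kg⁻¹·m⁻²·s⁴·A².
So F² = kg⁻²·m⁻⁴·s⁸·A⁴.
Sv = m²·s⁻².
So Sv⁻¹ = m⁻²·s².
Combining: F²·cd⁻¹·s²·Sv⁻¹ = (kg⁻²·m⁻⁴·s⁸·A⁴) · cd⁻¹ · s² · (m⁻²·s²) = kg⁻²·m⁻⁶·s¹²·A⁴·cd⁻¹.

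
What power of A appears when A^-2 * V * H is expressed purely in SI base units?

V = W/A (potential = power per current),
    = kg·m²·s⁻³·A⁻¹.
H = Wb/A (inductance = flux per current),
    = kg·m²·s⁻²·A⁻².
Combining: A⁻²·V·H = A⁻² · (kg·m²·s⁻³·A⁻¹) · (kg·m²·s⁻²·A⁻²) = kg²·m⁴·s⁻⁵·A⁻⁵.
The exponent of A is -5.

-5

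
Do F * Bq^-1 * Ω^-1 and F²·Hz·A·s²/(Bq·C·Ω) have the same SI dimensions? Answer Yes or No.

No

Left side:
  F = kg⁻¹·m⁻²·s⁴·A².
  Bq = s⁻¹.
  So Bq⁻¹ = s.
  Ω = kg·m²·s⁻³·A⁻².
  So Ω⁻¹ = kg⁻¹·m⁻²·s³·A².
  Combining: F·Bq⁻¹·Ω⁻¹ = (kg⁻¹·m⁻²·s⁴·A²) · s · (kg⁻¹·m⁻²·s³·A²) = kg⁻²·m⁻⁴·s⁸·A⁴.
Right side:
  F = C/V (capacitance = charge per voltage),
      = A·s/(kg·m²·s⁻³·A⁻¹) (substituting C and V),
      = kg⁻¹·m⁻²·s⁴·A².
  So F² = kg⁻²·m⁻⁴·s⁸·A⁴.
  Hz = 1/s = s⁻¹ (frequency is cycles per second).
  Bq = 1/s = s⁻¹ (activity is decays per second).
  So Bq⁻¹ = s.
  C = A·s = s·A (charge = current × time).
  So C⁻¹ = s⁻¹·A⁻¹.
  Ω = V/A (resistance = voltage per current),
      = kg·m²·s⁻³·A⁻².
  So Ω⁻¹ = kg⁻¹·m⁻²·s³·A².
  Combining: F²·Hz·A·Bq⁻¹·C⁻¹·Ω⁻¹·s² = (kg⁻²·m⁻⁴·s⁸·A⁴) · s⁻¹ · A · s · (s⁻¹·A⁻¹) · (kg⁻¹·m⁻²·s³·A²) · s² = kg⁻³·m⁻⁶·s¹²·A⁶.
Left is kg⁻²·m⁻⁴·s⁸·A⁴; right is kg⁻³·m⁻⁶·s¹²·A⁶ — different.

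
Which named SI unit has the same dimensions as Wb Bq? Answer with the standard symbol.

V

Wb = V·s (flux: a volt is a weber per second),
    = kg·m²·s⁻²·A⁻¹.
Bq = 1/s = s⁻¹ (activity is decays per second).
Combining: Wb·Bq = (kg·m²·s⁻²·A⁻¹) · s⁻¹ = kg·m²·s⁻³·A⁻¹.
kg·m²·s⁻³·A⁻¹ is the base-SI form of the volt.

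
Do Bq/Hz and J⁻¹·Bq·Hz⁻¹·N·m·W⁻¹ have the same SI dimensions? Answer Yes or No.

Left side:
  Bq = 1/s = s⁻¹ (activity is decays per second).
  Hz = 1/s = s⁻¹ (frequency is cycles per second).
  So Hz⁻¹ = s.
  Combining: Bq·Hz⁻¹ = s⁻¹ · s = 1.
Right side:
  J = N·m (work = force × distance),
      = kg·m²·s⁻².
  So J⁻¹ = kg⁻¹·m⁻²·s².
  Bq = 1/s = s⁻¹ (activity is decays per second).
  Hz = 1/s = s⁻¹ (frequency is cycles per second).
  So Hz⁻¹ = s.
  N = kg·m/s² = kg·m·s⁻² (force = mass × acceleration).
  W = J/s (power = energy per time),
      = kg·m²·s⁻³.
  So W⁻¹ = kg⁻¹·m⁻²·s³.
  Combining: J⁻¹·Bq·Hz⁻¹·N·m·W⁻¹ = (kg⁻¹·m⁻²·s²) · s⁻¹ · s · (kg·m·s⁻²) · m · (kg⁻¹·m⁻²·s³) = kg⁻¹·m⁻²·s³.
Left is 1; right is kg⁻¹·m⁻²·s³ — different.

No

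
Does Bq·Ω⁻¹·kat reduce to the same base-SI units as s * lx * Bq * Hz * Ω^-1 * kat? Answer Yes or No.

Left side:
  Bq = 1/s = s⁻¹ (activity is decays per second).
  Ω = V/A (resistance = voltage per current),
      = kg·m²·s⁻³·A⁻².
  So Ω⁻¹ = kg⁻¹·m⁻²·s³·A².
  kat = mol/s = s⁻¹·mol (catalytic activity).
  Combining: Bq·Ω⁻¹·kat = s⁻¹ · (kg⁻¹·m⁻²·s³·A²) · (s⁻¹·mol) = kg⁻¹·m⁻²·s·A²·mol.
Right side:
  lx = lm/m² (illuminance = luminous flux per area),
      = m⁻²·cd.
  Bq = 1/s = s⁻¹ (activity is decays per second).
  Hz = 1/s = s⁻¹ (frequency is cycles per second).
  Ω = V/A (resistance = voltage per current),
      = kg·m²·s⁻³·A⁻².
  So Ω⁻¹ = kg⁻¹·m⁻²·s³·A².
  kat = mol/s = s⁻¹·mol (catalytic activity).
  Combining: s·lx·Bq·Hz·Ω⁻¹·kat = s · (m⁻²·cd) · s⁻¹ · s⁻¹ · (kg⁻¹·m⁻²·s³·A²) · (s⁻¹·mol) = kg⁻¹·m⁻⁴·s·A²·mol·cd.
Left is kg⁻¹·m⁻²·s·A²·mol; right is kg⁻¹·m⁻⁴·s·A²·mol·cd — different.

No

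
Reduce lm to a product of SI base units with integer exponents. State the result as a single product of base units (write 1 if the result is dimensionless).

lm = cd·sr = cd (luminous flux; sr is dimensionless).

cd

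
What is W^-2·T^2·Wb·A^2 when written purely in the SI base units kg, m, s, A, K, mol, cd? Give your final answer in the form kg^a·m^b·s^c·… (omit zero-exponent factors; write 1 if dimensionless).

kg·m⁻²·A⁻¹

W = kg·m²·s⁻³.
So W⁻² = kg⁻²·m⁻⁴·s⁶.
T = kg·s⁻²·A⁻¹.
So T² = kg²·s⁻⁴·A⁻².
Wb = kg·m²·s⁻²·A⁻¹.
Combining: W⁻²·T²·Wb·A² = (kg⁻²·m⁻⁴·s⁶) · (kg²·s⁻⁴·A⁻²) · (kg·m²·s⁻²·A⁻¹) · A² = kg·m⁻²·A⁻¹.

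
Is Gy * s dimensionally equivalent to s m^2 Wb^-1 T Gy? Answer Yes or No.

Yes

Left side:
  Gy = J/kg (absorbed dose = energy per mass),
      = m²·s⁻².
  Combining: Gy·s = (m²·s⁻²) · s = m²·s⁻¹.
Right side:
  Wb = V·s (flux: a volt is a weber per second),
      = kg·m²·s⁻²·A⁻¹.
  So Wb⁻¹ = kg⁻¹·m⁻²·s²·A.
  T = Wb/m² (flux density = flux per area),
      = kg·s⁻²·A⁻¹.
  Gy = J/kg (absorbed dose = energy per mass),
      = m²·s⁻².
  Combining: s·m²·Wb⁻¹·T·Gy = s · m² · (kg⁻¹·m⁻²·s²·A) · (kg·s⁻²·A⁻¹) · (m²·s⁻²) = m²·s⁻¹.
Both reduce to m²·s⁻¹.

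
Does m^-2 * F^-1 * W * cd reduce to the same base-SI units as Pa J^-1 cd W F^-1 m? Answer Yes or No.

Yes

Left side:
  F = C/V (capacitance = charge per voltage),
      = A·s/(kg·m²·s⁻³·A⁻¹) (substituting C and V),
      = kg⁻¹·m⁻²·s⁴·A².
  So F⁻¹ = kg·m²·s⁻⁴·A⁻².
  W = J/s (power = energy per time),
      = kg·m²·s⁻³.
  Combining: m⁻²·F⁻¹·W·cd = m⁻² · (kg·m²·s⁻⁴·A⁻²) · (kg·m²·s⁻³) · cd = kg²·m²·s⁻⁷·A⁻²·cd.
Right side:
  Pa = N/m² (pressure = force per area),
      = kg·m⁻¹·s⁻².
  J = N·m (work = force × distance),
      = kg·m²·s⁻².
  So J⁻¹ = kg⁻¹·m⁻²·s².
  W = J/s (power = energy per time),
      = kg·m²·s⁻³.
  F = C/V (capacitance = charge per voltage),
      = A·s/(kg·m²·s⁻³·A⁻¹) (substituting C and V),
      = kg⁻¹·m⁻²·s⁴·A².
  So F⁻¹ = kg·m²·s⁻⁴·A⁻².
  Combining: Pa·J⁻¹·cd·W·F⁻¹·m = (kg·m⁻¹·s⁻²) · (kg⁻¹·m⁻²·s²) · cd · (kg·m²·s⁻³) · (kg·m²·s⁻⁴·A⁻²) · m = kg²·m²·s⁻⁷·A⁻²·cd.
Both reduce to kg²·m²·s⁻⁷·A⁻²·cd.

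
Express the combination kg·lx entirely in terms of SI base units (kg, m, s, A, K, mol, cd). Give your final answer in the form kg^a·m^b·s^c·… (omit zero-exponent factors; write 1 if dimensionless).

lx = lm/m² (illuminance = luminous flux per area),
    = m⁻²·cd.
Combining: kg·lx = kg · (m⁻²·cd) = kg·m⁻²·cd.

kg·m⁻²·cd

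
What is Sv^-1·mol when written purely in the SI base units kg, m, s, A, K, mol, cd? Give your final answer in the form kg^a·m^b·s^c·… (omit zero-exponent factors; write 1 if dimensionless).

m⁻²·s²·mol

Sv = J/kg (equivalent dose = energy per mass),
    = m²·s⁻².
So Sv⁻¹ = m⁻²·s².
Combining: Sv⁻¹·mol = (m⁻²·s²) · mol = m⁻²·s²·mol.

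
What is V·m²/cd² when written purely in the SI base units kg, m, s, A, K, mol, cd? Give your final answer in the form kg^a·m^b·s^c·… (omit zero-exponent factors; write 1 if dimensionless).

kg·m⁴·s⁻³·A⁻¹·cd⁻²

V = W/A (potential = power per current),
    = kg·m²·s⁻³·A⁻¹.
Combining: cd⁻²·V·m² = cd⁻² · (kg·m²·s⁻³·A⁻¹) · m² = kg·m⁴·s⁻³·A⁻¹·cd⁻².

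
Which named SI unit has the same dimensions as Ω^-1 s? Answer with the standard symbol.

Ω = V/A (resistance = voltage per current),
    = kg·m²·s⁻³·A⁻².
So Ω⁻¹ = kg⁻¹·m⁻²·s³·A².
Combining: Ω⁻¹·s = (kg⁻¹·m⁻²·s³·A²) · s = kg⁻¹·m⁻²·s⁴·A².
kg⁻¹·m⁻²·s⁴·A² is the base-SI form of the farad.

F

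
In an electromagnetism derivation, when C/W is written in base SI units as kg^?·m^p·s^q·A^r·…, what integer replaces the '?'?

-1

W = J/s (power = energy per time),
    = kg·m²·s⁻³.
So W⁻¹ = kg⁻¹·m⁻²·s³.
C = A·s = s·A (charge = current × time).
Combining: W⁻¹·C = (kg⁻¹·m⁻²·s³) · (s·A) = kg⁻¹·m⁻²·s⁴·A.
The exponent of kg is -1.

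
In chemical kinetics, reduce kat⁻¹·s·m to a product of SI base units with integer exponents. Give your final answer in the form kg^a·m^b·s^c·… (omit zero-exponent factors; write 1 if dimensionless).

m·s²·mol⁻¹

kat = mol/s = s⁻¹·mol (catalytic activity).
So kat⁻¹ = s·mol⁻¹.
Combining: kat⁻¹·s·m = (s·mol⁻¹) · s · m = m·s²·mol⁻¹.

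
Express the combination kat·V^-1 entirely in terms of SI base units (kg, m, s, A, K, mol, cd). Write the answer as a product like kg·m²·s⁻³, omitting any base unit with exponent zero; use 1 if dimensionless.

kat = mol/s = s⁻¹·mol (catalytic activity).
V = W/A (potential = power per current),
    = kg·m²·s⁻³·A⁻¹.
So V⁻¹ = kg⁻¹·m⁻²·s³·A.
Combining: kat·V⁻¹ = (s⁻¹·mol) · (kg⁻¹·m⁻²·s³·A) = kg⁻¹·m⁻²·s²·A·mol.

kg⁻¹·m⁻²·s²·A·mol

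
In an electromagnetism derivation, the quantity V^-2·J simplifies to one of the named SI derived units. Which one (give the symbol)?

V = kg·m²·s⁻³·A⁻¹.
So V⁻² = kg⁻²·m⁻⁴·s⁶·A².
J = kg·m²·s⁻².
Combining: V⁻²·J = (kg⁻²·m⁻⁴·s⁶·A²) · (kg·m²·s⁻²) = kg⁻¹·m⁻²·s⁴·A².
kg⁻¹·m⁻²·s⁴·A² is the base-SI form of the farad.

F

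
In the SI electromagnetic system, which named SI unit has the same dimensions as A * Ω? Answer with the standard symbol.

Ω = V/A (resistance = voltage per current),
    = kg·m²·s⁻³·A⁻².
Combining: A·Ω = A · (kg·m²·s⁻³·A⁻²) = kg·m²·s⁻³·A⁻¹.
kg·m²·s⁻³·A⁻¹ is the base-SI form of the volt.

V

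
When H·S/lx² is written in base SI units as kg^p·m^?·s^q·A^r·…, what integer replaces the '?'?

H = kg·m²·s⁻²·A⁻².
lx = m⁻²·cd.
So lx⁻² = m⁴·cd⁻².
S = kg⁻¹·m⁻²·s³·A².
Combining: H·lx⁻²·S = (kg·m²·s⁻²·A⁻²) · (m⁴·cd⁻²) · (kg⁻¹·m⁻²·s³·A²) = m⁴·s·cd⁻².
The exponent of m is 4.

4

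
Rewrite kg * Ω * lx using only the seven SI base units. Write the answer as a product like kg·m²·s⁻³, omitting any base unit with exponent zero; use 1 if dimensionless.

Ω = V/A (resistance = voltage per current),
    = kg·m²·s⁻³·A⁻².
lx = lm/m² (illuminance = luminous flux per area),
    = m⁻²·cd.
Combining: kg·Ω·lx = kg · (kg·m²·s⁻³·A⁻²) · (m⁻²·cd) = kg²·s⁻³·A⁻²·cd.

kg²·s⁻³·A⁻²·cd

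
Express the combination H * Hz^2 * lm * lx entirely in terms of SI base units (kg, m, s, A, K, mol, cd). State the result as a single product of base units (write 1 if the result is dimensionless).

H = Wb/A (inductance = flux per current),
    = kg·m²·s⁻²·A⁻².
Hz = 1/s = s⁻¹ (frequency is cycles per second).
So Hz² = s⁻².
lm = cd·sr = cd (luminous flux; sr is dimensionless).
lx = lm/m² (illuminance = luminous flux per area),
    = m⁻²·cd.
Combining: H·Hz²·lm·lx = (kg·m²·s⁻²·A⁻²) · s⁻² · cd · (m⁻²·cd) = kg·s⁻⁴·A⁻²·cd².

kg·s⁻⁴·A⁻²·cd²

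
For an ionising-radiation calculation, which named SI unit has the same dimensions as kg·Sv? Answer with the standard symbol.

J

Sv = J/kg (equivalent dose = energy per mass),
    = m²·s⁻².
Combining: kg·Sv = kg · (m²·s⁻²) = kg·m²·s⁻².
kg·m²·s⁻² is the base-SI form of the joule.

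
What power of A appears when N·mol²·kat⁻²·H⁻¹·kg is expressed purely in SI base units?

2

N = kg·m·s⁻².
kat = s⁻¹·mol.
So kat⁻² = s²·mol⁻².
H = kg·m²·s⁻²·A⁻².
So H⁻¹ = kg⁻¹·m⁻²·s²·A².
Combining: N·mol²·kat⁻²·H⁻¹·kg = (kg·m·s⁻²) · mol² · (s²·mol⁻²) · (kg⁻¹·m⁻²·s²·A²) · kg = kg·m⁻¹·s²·A².
The exponent of A is 2.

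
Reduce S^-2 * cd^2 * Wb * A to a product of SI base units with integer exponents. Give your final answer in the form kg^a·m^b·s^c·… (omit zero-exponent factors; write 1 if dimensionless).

S = kg⁻¹·m⁻²·s³·A².
So S⁻² = kg²·m⁴·s⁻⁶·A⁻⁴.
Wb = kg·m²·s⁻²·A⁻¹.
Combining: S⁻²·cd²·Wb·A = (kg²·m⁴·s⁻⁶·A⁻⁴) · cd² · (kg·m²·s⁻²·A⁻¹) · A = kg³·m⁶·s⁻⁸·A⁻⁴·cd².

kg³·m⁶·s⁻⁸·A⁻⁴·cd²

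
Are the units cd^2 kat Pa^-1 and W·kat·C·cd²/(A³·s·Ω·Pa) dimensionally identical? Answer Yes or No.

Left side:
  kat = mol/s = s⁻¹·mol (catalytic activity).
  Pa = N/m² (pressure = force per area),
      = kg·m⁻¹·s⁻².
  So Pa⁻¹ = kg⁻¹·m·s².
  Combining: cd²·kat·Pa⁻¹ = cd² · (s⁻¹·mol) · (kg⁻¹·m·s²) = kg⁻¹·m·s·mol·cd².
Right side:
  W = J/s (power = energy per time),
      = kg·m²·s⁻³.
  kat = mol/s = s⁻¹·mol (catalytic activity).
  C = A·s = s·A (charge = current × time).
  Ω = V/A (resistance = voltage per current),
      = kg·m²·s⁻³·A⁻².
  So Ω⁻¹ = kg⁻¹·m⁻²·s³·A².
  Pa = N/m² (pressure = force per area),
      = kg·m⁻¹·s⁻².
  So Pa⁻¹ = kg⁻¹·m·s².
  Combining: W·kat·C·A⁻³·s⁻¹·Ω⁻¹·Pa⁻¹·cd² = (kg·m²·s⁻³) · (s⁻¹·mol) · (s·A) · A⁻³ · s⁻¹ · (kg⁻¹·m⁻²·s³·A²) · (kg⁻¹·m·s²) · cd² = kg⁻¹·m·s·mol·cd².
Both reduce to kg⁻¹·m·s·mol·cd².

Yes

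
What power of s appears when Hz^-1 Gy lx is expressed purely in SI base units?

-1

Hz = s⁻¹.
So Hz⁻¹ = s.
Gy = m²·s⁻².
lx = m⁻²·cd.
Combining: Hz⁻¹·Gy·lx = s · (m²·s⁻²) · (m⁻²·cd) = s⁻¹·cd.
The exponent of s is -1.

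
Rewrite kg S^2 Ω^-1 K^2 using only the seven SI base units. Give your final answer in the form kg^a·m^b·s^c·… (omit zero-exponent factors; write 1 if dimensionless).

kg⁻²·m⁻⁶·s⁹·A⁶·K²

S = kg⁻¹·m⁻²·s³·A².
So S² = kg⁻²·m⁻⁴·s⁶·A⁴.
Ω = kg·m²·s⁻³·A⁻².
So Ω⁻¹ = kg⁻¹·m⁻²·s³·A².
Combining: kg·S²·Ω⁻¹·K² = kg · (kg⁻²·m⁻⁴·s⁶·A⁴) · (kg⁻¹·m⁻²·s³·A²) · K² = kg⁻²·m⁻⁶·s⁹·A⁶·K².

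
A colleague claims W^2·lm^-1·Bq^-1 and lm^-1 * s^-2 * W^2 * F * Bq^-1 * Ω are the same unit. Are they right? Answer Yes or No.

No

Left side:
  W = J/s (power = energy per time),
      = kg·m²·s⁻³.
  So W² = kg²·m⁴·s⁻⁶.
  lm = cd·sr = cd (luminous flux; sr is dimensionless).
  So lm⁻¹ = cd⁻¹.
  Bq = 1/s = s⁻¹ (activity is decays per second).
  So Bq⁻¹ = s.
  Combining: W²·lm⁻¹·Bq⁻¹ = (kg²·m⁴·s⁻⁶) · cd⁻¹ · s = kg²·m⁴·s⁻⁵·cd⁻¹.
Right side:
  lm = cd·sr = cd (luminous flux; sr is dimensionless).
  So lm⁻¹ = cd⁻¹.
  W = J/s (power = energy per time),
      = kg·m²·s⁻³.
  So W² = kg²·m⁴·s⁻⁶.
  F = C/V (capacitance = charge per voltage),
      = A·s/(kg·m²·s⁻³·A⁻¹) (substituting C and V),
      = kg⁻¹·m⁻²·s⁴·A².
  Bq = 1/s = s⁻¹ (activity is decays per second).
  So Bq⁻¹ = s.
  Ω = V/A (resistance = voltage per current),
      = kg·m²·s⁻³·A⁻².
  Combining: lm⁻¹·s⁻²·W²·F·Bq⁻¹·Ω = cd⁻¹ · s⁻² · (kg²·m⁴·s⁻⁶) · (kg⁻¹·m⁻²·s⁴·A²) · s · (kg·m²·s⁻³·A⁻²) = kg²·m⁴·s⁻⁶·cd⁻¹.
Left is kg²·m⁴·s⁻⁵·cd⁻¹; right is kg²·m⁴·s⁻⁶·cd⁻¹ — different.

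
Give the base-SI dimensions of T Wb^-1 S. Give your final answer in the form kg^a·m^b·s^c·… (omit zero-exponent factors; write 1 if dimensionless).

T = Wb/m² (flux density = flux per area),
    = kg·s⁻²·A⁻¹.
Wb = V·s (flux: a volt is a weber per second),
    = kg·m²·s⁻²·A⁻¹.
So Wb⁻¹ = kg⁻¹·m⁻²·s²·A.
S = 1/Ω (conductance is reciprocal resistance),
    = kg⁻¹·m⁻²·s³·A².
Combining: T·Wb⁻¹·S = (kg·s⁻²·A⁻¹) · (kg⁻¹·m⁻²·s²·A) · (kg⁻¹·m⁻²·s³·A²) = kg⁻¹·m⁻⁴·s³·A².

kg⁻¹·m⁻⁴·s³·A²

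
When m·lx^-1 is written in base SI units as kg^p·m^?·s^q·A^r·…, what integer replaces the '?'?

lx = lm/m² (illuminance = luminous flux per area),
    = m⁻²·cd.
So lx⁻¹ = m²·cd⁻¹.
Combining: m·lx⁻¹ = m · (m²·cd⁻¹) = m³·cd⁻¹.
The exponent of m is 3.

3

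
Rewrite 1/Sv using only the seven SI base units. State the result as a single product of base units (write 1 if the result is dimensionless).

Sv = J/kg (equivalent dose = energy per mass),
    = m²·s⁻².
So Sv⁻¹ = m⁻²·s².

m⁻²·s²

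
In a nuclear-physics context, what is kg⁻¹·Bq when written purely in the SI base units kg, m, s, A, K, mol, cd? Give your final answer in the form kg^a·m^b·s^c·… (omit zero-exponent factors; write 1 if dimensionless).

kg⁻¹·s⁻¹

Bq = s⁻¹.
Combining: kg⁻¹·Bq = kg⁻¹ · s⁻¹ = kg⁻¹·s⁻¹.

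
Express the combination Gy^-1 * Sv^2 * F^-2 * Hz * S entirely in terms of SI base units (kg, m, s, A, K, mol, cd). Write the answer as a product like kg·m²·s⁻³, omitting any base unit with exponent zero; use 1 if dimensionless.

kg·m⁴·s⁻⁸·A⁻²

Gy = J/kg (absorbed dose = energy per mass),
    = m²·s⁻².
So Gy⁻¹ = m⁻²·s².
Sv = J/kg (equivalent dose = energy per mass),
    = m²·s⁻².
So Sv² = m⁴·s⁻⁴.
F = C/V (capacitance = charge per voltage),
    = A·s/(kg·m²·s⁻³·A⁻¹) (substituting C and V),
    = kg⁻¹·m⁻²·s⁴·A².
So F⁻² = kg²·m⁴·s⁻⁸·A⁻⁴.
Hz = 1/s = s⁻¹ (frequency is cycles per second).
S = 1/Ω (conductance is reciprocal resistance),
    = kg⁻¹·m⁻²·s³·A².
Combining: Gy⁻¹·Sv²·F⁻²·Hz·S = (m⁻²·s²) · (m⁴·s⁻⁴) · (kg²·m⁴·s⁻⁸·A⁻⁴) · s⁻¹ · (kg⁻¹·m⁻²·s³·A²) = kg·m⁴·s⁻⁸·A⁻².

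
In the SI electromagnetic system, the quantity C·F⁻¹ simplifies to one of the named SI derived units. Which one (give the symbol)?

C = A·s = s·A (charge = current × time).
F = C/V (capacitance = charge per voltage),
    = A·s/(kg·m²·s⁻³·A⁻¹) (substituting C and V),
    = kg⁻¹·m⁻²·s⁴·A².
So F⁻¹ = kg·m²·s⁻⁴·A⁻².
Combining: C·F⁻¹ = (s·A) · (kg·m²·s⁻⁴·A⁻²) = kg·m²·s⁻³·A⁻¹.
kg·m²·s⁻³·A⁻¹ is the base-SI form of the volt.

V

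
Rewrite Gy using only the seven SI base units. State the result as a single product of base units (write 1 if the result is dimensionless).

m²·s⁻²

Gy = m²·s⁻².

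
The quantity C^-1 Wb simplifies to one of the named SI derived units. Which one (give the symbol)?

Ω

C = A·s = s·A (charge = current × time).
So C⁻¹ = s⁻¹·A⁻¹.
Wb = V·s (flux: a volt is a weber per second),
    = kg·m²·s⁻²·A⁻¹.
Combining: C⁻¹·Wb = (s⁻¹·A⁻¹) · (kg·m²·s⁻²·A⁻¹) = kg·m²·s⁻³·A⁻².
kg·m²·s⁻³·A⁻² is the base-SI form of the ohm.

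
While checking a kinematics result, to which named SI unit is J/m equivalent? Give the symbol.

N

J = N·m (work = force × distance),
    = kg·m²·s⁻².
Combining: m⁻¹·J = m⁻¹ · (kg·m²·s⁻²) = kg·m·s⁻².
kg·m·s⁻² is the base-SI form of the newton.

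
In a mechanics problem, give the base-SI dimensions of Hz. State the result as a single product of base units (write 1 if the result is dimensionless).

s⁻¹

Hz = 1/s = s⁻¹ (frequency is cycles per second).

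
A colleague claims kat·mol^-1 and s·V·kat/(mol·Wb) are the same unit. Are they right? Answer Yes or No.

Yes

Left side:
  kat = s⁻¹·mol.
  Combining: kat·mol⁻¹ = (s⁻¹·mol) · mol⁻¹ = s⁻¹.
Right side:
  Wb = V·s (flux: a volt is a weber per second),
      = kg·m²·s⁻²·A⁻¹.
  So Wb⁻¹ = kg⁻¹·m⁻²·s²·A.
  V = W/A (potential = power per current),
      = kg·m²·s⁻³·A⁻¹.
  kat = mol/s = s⁻¹·mol (catalytic activity).
  Combining: s·mol⁻¹·Wb⁻¹·V·kat = s · mol⁻¹ · (kg⁻¹·m⁻²·s²·A) · (kg·m²·s⁻³·A⁻¹) · (s⁻¹·mol) = s⁻¹.
Both reduce to s⁻¹.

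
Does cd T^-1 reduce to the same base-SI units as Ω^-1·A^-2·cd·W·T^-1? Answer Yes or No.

Left side:
  T = Wb/m² (flux density = flux per area),
      = kg·s⁻²·A⁻¹.
  So T⁻¹ = kg⁻¹·s²·A.
  Combining: cd·T⁻¹ = cd · (kg⁻¹·s²·A) = kg⁻¹·s²·A·cd.
Right side:
  Ω = V/A (resistance = voltage per current),
      = kg·m²·s⁻³·A⁻².
  So Ω⁻¹ = kg⁻¹·m⁻²·s³·A².
  W = J/s (power = energy per time),
      = kg·m²·s⁻³.
  T = Wb/m² (flux density = flux per area),
      = kg·s⁻²·A⁻¹.
  So T⁻¹ = kg⁻¹·s²·A.
  Combining: Ω⁻¹·A⁻²·cd·W·T⁻¹ = (kg⁻¹·m⁻²·s³·A²) · A⁻² · cd · (kg·m²·s⁻³) · (kg⁻¹·s²·A) = kg⁻¹·s²·A·cd.
Both reduce to kg⁻¹·s²·A·cd.

Yes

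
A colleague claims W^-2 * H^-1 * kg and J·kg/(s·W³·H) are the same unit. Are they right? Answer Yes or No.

Yes

Left side:
  W = kg·m²·s⁻³.
  So W⁻² = kg⁻²·m⁻⁴·s⁶.
  H = kg·m²·s⁻²·A⁻².
  So H⁻¹ = kg⁻¹·m⁻²·s²·A².
  Combining: W⁻²·H⁻¹·kg = (kg⁻²·m⁻⁴·s⁶) · (kg⁻¹·m⁻²·s²·A²) · kg = kg⁻²·m⁻⁶·s⁸·A².
Right side:
  J = kg·m²·s⁻².
  W = kg·m²·s⁻³.
  So W⁻³ = kg⁻³·m⁻⁶·s⁹.
  H = kg·m²·s⁻²·A⁻².
  So H⁻¹ = kg⁻¹·m⁻²·s²·A².
  Combining: J·s⁻¹·W⁻³·kg·H⁻¹ = (kg·m²·s⁻²) · s⁻¹ · (kg⁻³·m⁻⁶·s⁹) · kg · (kg⁻¹·m⁻²·s²·A²) = kg⁻²·m⁻⁶·s⁸·A².
Both reduce to kg⁻²·m⁻⁶·s⁸·A².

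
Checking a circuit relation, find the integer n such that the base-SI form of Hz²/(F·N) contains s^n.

F = kg⁻¹·m⁻²·s⁴·A².
So F⁻¹ = kg·m²·s⁻⁴·A⁻².
Hz = s⁻¹.
So Hz² = s⁻².
N = kg·m·s⁻².
So N⁻¹ = kg⁻¹·m⁻¹·s².
Combining: F⁻¹·Hz²·N⁻¹ = (kg·m²·s⁻⁴·A⁻²) · s⁻² · (kg⁻¹·m⁻¹·s²) = m·s⁻⁴·A⁻².
The exponent of s is -4.

-4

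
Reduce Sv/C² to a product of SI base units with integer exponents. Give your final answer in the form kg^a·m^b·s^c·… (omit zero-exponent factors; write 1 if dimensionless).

m²·s⁻⁴·A⁻²

C = s·A.
So C⁻² = s⁻²·A⁻².
Sv = m²·s⁻².
Combining: C⁻²·Sv = (s⁻²·A⁻²) · (m²·s⁻²) = m²·s⁻⁴·A⁻².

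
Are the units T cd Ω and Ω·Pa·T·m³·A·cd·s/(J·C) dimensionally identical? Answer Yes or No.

Yes

Left side:
  T = Wb/m² (flux density = flux per area),
      = kg·s⁻²·A⁻¹.
  Ω = V/A (resistance = voltage per current),
      = kg·m²·s⁻³·A⁻².
  Combining: T·cd·Ω = (kg·s⁻²·A⁻¹) · cd · (kg·m²·s⁻³·A⁻²) = kg²·m²·s⁻⁵·A⁻³·cd.
Right side:
  Ω = kg·m²·s⁻³·A⁻².
  J = kg·m²·s⁻².
  So J⁻¹ = kg⁻¹·m⁻²·s².
  Pa = kg·m⁻¹·s⁻².
  T = kg·s⁻²·A⁻¹.
  C = s·A.
  So C⁻¹ = s⁻¹·A⁻¹.
  Combining: Ω·J⁻¹·Pa·T·m³·C⁻¹·A·cd·s = (kg·m²·s⁻³·A⁻²) · (kg⁻¹·m⁻²·s²) · (kg·m⁻¹·s⁻²) · (kg·s⁻²·A⁻¹) · m³ · (s⁻¹·A⁻¹) · A · cd · s = kg²·m²·s⁻⁵·A⁻³·cd.
Both reduce to kg²·m²·s⁻⁵·A⁻³·cd.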